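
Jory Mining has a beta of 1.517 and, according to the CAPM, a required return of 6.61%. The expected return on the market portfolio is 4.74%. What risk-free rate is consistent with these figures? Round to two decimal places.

E(R) = R_f + β(E(R_m) − R_f) = R_f(1 − β) + β·E(R_m)
6.61% = R_f × (1 − 1.517) + 1.517 × 4.74%
6.61% = R_f × -0.517 + 7.19058%
R_f = (6.61% − 7.19058%) / -0.517 = 1.12%

1.12%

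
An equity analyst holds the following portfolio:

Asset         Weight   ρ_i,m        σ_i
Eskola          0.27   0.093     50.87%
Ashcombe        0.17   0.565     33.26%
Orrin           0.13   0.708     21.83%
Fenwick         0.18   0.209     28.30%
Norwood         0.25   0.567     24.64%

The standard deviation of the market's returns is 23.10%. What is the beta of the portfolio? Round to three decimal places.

0.478

β_Eskola = 0.093 × 50.87% / 23.10% = 0.2048
β_Ashcombe = 0.565 × 33.26% / 23.10% = 0.8135
β_Orrin = 0.708 × 21.83% / 23.10% = 0.6691
β_Fenwick = 0.209 × 28.30% / 23.10% = 0.2560
β_Norwood = 0.567 × 24.64% / 23.10% = 0.6048
β_P = Σ w_i β_i = 0.27×0.2048 + 0.17×0.8135 + 0.13×0.6691 + 0.18×0.2560 + 0.25×0.6048 = 0.4779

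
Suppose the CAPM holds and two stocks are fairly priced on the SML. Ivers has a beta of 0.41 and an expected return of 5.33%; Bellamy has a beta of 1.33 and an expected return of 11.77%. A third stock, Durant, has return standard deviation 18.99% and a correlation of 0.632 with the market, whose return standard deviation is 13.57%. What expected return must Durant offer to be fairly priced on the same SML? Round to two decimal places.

MRP = (11.77% − 5.33%) / (1.33 − 0.41) = 7.0000%
R_f = 5.33% − 0.41 × 7.0000% = 2.4600%
β_Durant = ρ·σ_i/σ_m = 0.632 × 18.99 / 13.57 = 0.8844
E(R_Durant) = R_f + β × MRP = 2.4600% + 0.8844 × 7.0000% = 8.65%

8.65%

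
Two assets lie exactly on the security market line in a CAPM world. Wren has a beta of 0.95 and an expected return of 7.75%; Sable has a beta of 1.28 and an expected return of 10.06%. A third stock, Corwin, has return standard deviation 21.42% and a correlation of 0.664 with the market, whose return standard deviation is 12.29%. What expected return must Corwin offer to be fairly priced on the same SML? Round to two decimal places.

9.20%

MRP = (10.06% − 7.75%) / (1.28 − 0.95) = 7.0000%
R_f = 7.75% − 0.95 × 7.0000% = 1.1000%
β_Corwin = ρ·σ_i/σ_m = 0.664 × 21.42 / 12.29 = 1.1573
E(R_Corwin) = R_f + β × MRP = 1.1000% + 1.1573 × 7.0000% = 9.20%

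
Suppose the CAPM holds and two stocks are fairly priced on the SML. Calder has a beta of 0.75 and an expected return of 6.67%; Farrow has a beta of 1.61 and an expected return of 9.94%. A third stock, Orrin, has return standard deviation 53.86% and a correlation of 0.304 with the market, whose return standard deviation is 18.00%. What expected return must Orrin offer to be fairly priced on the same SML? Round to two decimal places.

MRP = (9.94% − 6.67%) / (1.61 − 0.75) = 3.8023%
R_f = 6.67% − 0.75 × 3.8023% = 3.8183%
β_Orrin = ρ·σ_i/σ_m = 0.304 × 53.86 / 18.00 = 0.9096
E(R_Orrin) = R_f + β × MRP = 3.8183% + 0.9096 × 3.8023% = 7.28%

7.28%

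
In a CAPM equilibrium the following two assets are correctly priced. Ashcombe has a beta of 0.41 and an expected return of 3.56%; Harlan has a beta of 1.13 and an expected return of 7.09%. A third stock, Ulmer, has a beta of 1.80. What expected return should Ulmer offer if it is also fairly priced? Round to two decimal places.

MRP (SML slope) = (7.09% − 3.56%) / (1.13 − 0.41) = 3.53% / 0.72 = 4.9028%
R_f (intercept) = 3.56% − 0.41 × 4.9028% = 1.5499%
E(R_Ulmer) = R_f + β × MRP = 1.5499% + 1.80 × 4.9028% = 10.37%

10.37%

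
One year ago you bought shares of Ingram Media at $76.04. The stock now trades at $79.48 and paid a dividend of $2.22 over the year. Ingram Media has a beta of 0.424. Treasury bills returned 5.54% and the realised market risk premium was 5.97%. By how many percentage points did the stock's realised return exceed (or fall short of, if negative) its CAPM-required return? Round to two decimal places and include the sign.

Realised HPR = (P1 + D1 − P0) / P0 = (79.48 + 2.22 − 76.04) / 76.04 = 5.66 / 76.04 = 7.4435%
CAPM required = R_f + β·MRP = 5.54% + 0.424 × 5.97% = 8.07128%
α = realised − required = 7.4435% − 8.07128% = -0.63%

-0.63%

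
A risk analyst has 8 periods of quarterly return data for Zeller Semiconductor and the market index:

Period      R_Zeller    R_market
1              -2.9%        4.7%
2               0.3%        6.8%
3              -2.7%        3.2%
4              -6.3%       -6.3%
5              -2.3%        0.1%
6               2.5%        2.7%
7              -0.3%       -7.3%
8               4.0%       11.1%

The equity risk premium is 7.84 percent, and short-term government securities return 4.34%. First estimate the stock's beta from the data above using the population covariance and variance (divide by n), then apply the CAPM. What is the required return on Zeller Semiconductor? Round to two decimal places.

Mean R_i = (-2.9 + 0.3 − 2.7 − 6.3 − 2.3 + 2.5 − 0.3 + 4.0) / 8 = -0.9625%
Mean R_m = (4.7 + 6.8 + 3.2 − 6.3 + 0.1 + 2.7 − 7.3 + 11.1) / 8 = 1.8750%
Σ(R_i − R̄_i)(R_m − R̄_m) = 87.0075  ⇒  Cov = 87.0075 / 8 = 10.8759
Σ(R_m − R̄_m)² = 273.9350  ⇒  Var(R_m) = 273.9350 / 8 = 34.2419
β = Cov / Var(R_m) = 10.8759 / 34.2419 = 0.3176
E(R) = R_f + β × MRP = 4.34% + 0.3176 × 7.84% = 6.83%

6.83%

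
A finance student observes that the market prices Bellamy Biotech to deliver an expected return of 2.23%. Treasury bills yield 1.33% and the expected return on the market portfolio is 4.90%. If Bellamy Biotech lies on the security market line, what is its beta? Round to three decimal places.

0.252

MRP = 4.90% − 1.33% = 3.57%
β = (E(R) − R_f) / MRP = (2.23% − 1.33%) / 3.57% = 0.90% / 3.57% = 0.252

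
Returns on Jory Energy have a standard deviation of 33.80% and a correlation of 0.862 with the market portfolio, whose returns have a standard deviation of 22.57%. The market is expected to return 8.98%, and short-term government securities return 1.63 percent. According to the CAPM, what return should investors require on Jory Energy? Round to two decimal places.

β = ρ × σ_i / σ_m = 0.862 × 33.80% / 22.57% = 1.2909
MRP = 8.98% − 1.63% = 7.35%
E(R) = 1.63% + 1.2909 × 7.35% = 11.12%

11.12%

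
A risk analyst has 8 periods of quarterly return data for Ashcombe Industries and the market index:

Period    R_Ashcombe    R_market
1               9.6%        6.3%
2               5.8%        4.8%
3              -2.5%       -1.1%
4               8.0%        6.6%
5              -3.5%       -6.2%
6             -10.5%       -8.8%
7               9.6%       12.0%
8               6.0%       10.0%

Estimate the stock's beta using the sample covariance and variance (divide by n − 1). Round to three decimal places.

Mean R_i = (9.6 + 5.8 − 2.5 + 8.0 − 3.5 − 10.5 + 9.6 + 6.0) / 8 = 2.8125%
Mean R_m = (6.3 + 4.8 − 1.1 + 6.6 − 6.2 − 8.8 + 12.0 + 10.0) / 8 = 2.9500%
Σ(R_i − R̄_i)(R_m − R̄_m) = 366.7950  ⇒  Cov = 366.7950 / 7 = 52.3993
Σ(R_m − R̄_m)² = 397.7600  ⇒  Var(R_m) = 397.7600 / 7 = 56.8229
β = Cov / Var(R_m) = 52.3993 / 56.8229 = 0.9222

0.922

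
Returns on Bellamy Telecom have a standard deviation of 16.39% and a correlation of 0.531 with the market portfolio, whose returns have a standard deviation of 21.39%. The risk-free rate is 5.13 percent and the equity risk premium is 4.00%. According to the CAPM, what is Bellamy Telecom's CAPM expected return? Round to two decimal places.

β = ρ × σ_i / σ_m = 0.531 × 16.39% / 21.39% = 0.4069
E(R) = 5.13% + 0.4069 × 4.00% = 6.76%

6.76%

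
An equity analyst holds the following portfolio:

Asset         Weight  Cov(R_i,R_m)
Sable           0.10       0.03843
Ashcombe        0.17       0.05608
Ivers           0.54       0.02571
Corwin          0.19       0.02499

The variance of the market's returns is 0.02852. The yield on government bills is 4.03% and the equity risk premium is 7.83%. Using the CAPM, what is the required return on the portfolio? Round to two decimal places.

12.82%

β_Sable = 0.03843 / 0.02852 = 1.3475
β_Ashcombe = 0.05608 / 0.02852 = 1.9663
β_Ivers = 0.02571 / 0.02852 = 0.9015
β_Corwin = 0.02499 / 0.02852 = 0.8762
β_P = Σ w_i β_i = 0.10×1.3475 + 0.17×1.9663 + 0.54×0.9015 + 0.19×0.8762 = 1.1223
E(R_P) = R_f + β_P × MRP = 4.03% + 1.1223 × 7.83% = 12.82%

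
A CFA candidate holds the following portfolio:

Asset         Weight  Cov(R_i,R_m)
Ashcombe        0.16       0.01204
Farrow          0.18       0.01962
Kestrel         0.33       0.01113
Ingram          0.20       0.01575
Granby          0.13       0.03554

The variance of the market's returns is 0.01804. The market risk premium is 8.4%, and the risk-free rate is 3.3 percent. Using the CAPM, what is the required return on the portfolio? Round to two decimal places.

β_Ashcombe = 0.01204 / 0.01804 = 0.6674
β_Farrow = 0.01962 / 0.01804 = 1.0876
β_Kestrel = 0.01113 / 0.01804 = 0.6170
β_Ingram = 0.01575 / 0.01804 = 0.8731
β_Granby = 0.03554 / 0.01804 = 1.9701
β_P = Σ w_i β_i = 0.16×0.6674 + 0.18×1.0876 + 0.33×0.6170 + 0.20×0.8731 + 0.13×1.9701 = 0.9369
E(R_P) = R_f + β_P × MRP = 3.3% + 0.9369 × 8.4% = 11.17%

11.17%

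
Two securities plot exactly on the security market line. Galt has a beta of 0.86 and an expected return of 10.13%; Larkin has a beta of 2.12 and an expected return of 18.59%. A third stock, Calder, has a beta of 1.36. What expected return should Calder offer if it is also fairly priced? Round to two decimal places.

13.49%

MRP (SML slope) = (18.59% − 10.13%) / (2.12 − 0.86) = 8.46% / 1.26 = 6.7143%
R_f (intercept) = 10.13% − 0.86 × 6.7143% = 4.3557%
E(R_Calder) = R_f + β × MRP = 4.3557% + 1.36 × 6.7143% = 13.49%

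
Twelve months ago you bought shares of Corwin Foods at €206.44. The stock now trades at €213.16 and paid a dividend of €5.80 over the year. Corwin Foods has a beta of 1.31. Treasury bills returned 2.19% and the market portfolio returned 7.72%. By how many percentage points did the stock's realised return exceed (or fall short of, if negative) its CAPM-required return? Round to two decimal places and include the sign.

Realised HPR = (P1 + D1 − P0) / P0 = (213.16 + 5.80 − 206.44) / 206.44 = 12.52 / 206.44 = 6.0647%
MRP = 7.72% − 2.19% = 5.53%
CAPM required = R_f + β·MRP = 2.19% + 1.31 × 5.53% = 9.4343%
α = realised − required = 6.0647% − 9.4343% = -3.37%

-3.37%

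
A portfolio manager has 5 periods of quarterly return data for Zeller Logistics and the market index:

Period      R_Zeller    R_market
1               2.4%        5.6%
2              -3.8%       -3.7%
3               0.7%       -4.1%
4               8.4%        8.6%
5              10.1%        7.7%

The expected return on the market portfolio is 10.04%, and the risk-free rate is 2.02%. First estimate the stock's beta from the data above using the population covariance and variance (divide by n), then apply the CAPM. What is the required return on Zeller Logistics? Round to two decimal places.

Mean R_i = (2.4 − 3.8 + 0.7 + 8.4 + 10.1) / 5 = 3.5600%
Mean R_m = (5.6 − 3.7 − 4.1 + 8.6 + 7.7) / 5 = 2.8200%
Σ(R_i − R̄_i)(R_m − R̄_m) = 124.4440  ⇒  Cov = 124.4440 / 5 = 24.8888
Σ(R_m − R̄_m)² = 155.3480  ⇒  Var(R_m) = 155.3480 / 5 = 31.0696
β = Cov / Var(R_m) = 24.8888 / 31.0696 = 0.8011
MRP = 10.04% − 2.02% = 8.02%
E(R) = R_f + β × MRP = 2.02% + 0.8011 × 8.02% = 8.44%

8.44%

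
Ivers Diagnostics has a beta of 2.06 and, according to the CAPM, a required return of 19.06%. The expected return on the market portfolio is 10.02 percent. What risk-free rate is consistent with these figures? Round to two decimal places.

E(R) = R_f + β(E(R_m) − R_f) = R_f(1 − β) + β·E(R_m)
19.06% = R_f × (1 − 2.06) + 2.06 × 10.02%
19.06% = R_f × -1.06 + 20.6412%
R_f = (19.06% − 20.6412%) / -1.06 = 1.49%

1.49%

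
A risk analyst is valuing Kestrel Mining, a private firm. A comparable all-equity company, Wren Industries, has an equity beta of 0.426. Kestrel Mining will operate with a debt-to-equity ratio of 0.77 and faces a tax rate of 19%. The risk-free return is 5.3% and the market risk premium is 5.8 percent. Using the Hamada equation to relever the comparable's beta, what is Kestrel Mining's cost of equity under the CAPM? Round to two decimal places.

9.31%

β_L = β_U × [1 + (1 − t)(D/E)] = 0.426 × [1 + (1 − 0.19) × 0.77]
    = 0.426 × [1 + 0.81 × 0.77] = 0.426 × 1.6237 = 0.6917
E(R) = R_f + β_L × MRP = 5.3% + 0.6917 × 5.8% = 9.31%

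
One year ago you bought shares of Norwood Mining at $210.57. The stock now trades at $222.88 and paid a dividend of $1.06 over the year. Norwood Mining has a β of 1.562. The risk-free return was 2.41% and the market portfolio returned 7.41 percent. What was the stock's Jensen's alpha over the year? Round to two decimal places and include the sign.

-3.87%

Realised HPR = (P1 + D1 − P0) / P0 = (222.88 + 1.06 − 210.57) / 210.57 = 13.37 / 210.57 = 6.3494%
MRP = 7.41% − 2.41% = 5.00%
CAPM required = R_f + β·MRP = 2.41% + 1.562 × 5.00% = 10.22000%
α = realised − required = 6.3494% − 10.22000% = -3.87%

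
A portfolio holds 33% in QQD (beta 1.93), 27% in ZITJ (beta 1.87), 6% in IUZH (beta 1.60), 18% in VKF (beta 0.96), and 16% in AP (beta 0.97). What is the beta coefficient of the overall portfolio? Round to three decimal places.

β_P = Σ w_i β_i = 0.33×1.93 + 0.27×1.87 + 0.06×1.60 + 0.18×0.96 + 0.16×0.97 = 1.5658

1.566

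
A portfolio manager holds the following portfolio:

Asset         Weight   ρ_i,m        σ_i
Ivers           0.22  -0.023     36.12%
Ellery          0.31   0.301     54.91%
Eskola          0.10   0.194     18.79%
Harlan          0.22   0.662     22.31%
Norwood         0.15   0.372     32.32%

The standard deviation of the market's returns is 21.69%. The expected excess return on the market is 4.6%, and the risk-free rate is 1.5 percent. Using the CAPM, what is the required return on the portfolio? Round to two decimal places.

β_Ivers = -0.023 × 36.12% / 21.69% = -0.0383
β_Ellery = 0.301 × 54.91% / 21.69% = 0.7620
β_Eskola = 0.194 × 18.79% / 21.69% = 0.1681
β_Harlan = 0.662 × 22.31% / 21.69% = 0.6809
β_Norwood = 0.372 × 32.32% / 21.69% = 0.5543
β_P = Σ w_i β_i = 0.22×-0.0383 + 0.31×0.7620 + 0.10×0.1681 + 0.22×0.6809 + 0.15×0.5543 = 0.4775
E(R_P) = R_f + β_P × MRP = 1.5% + 0.4775 × 4.6% = 3.70%

3.70%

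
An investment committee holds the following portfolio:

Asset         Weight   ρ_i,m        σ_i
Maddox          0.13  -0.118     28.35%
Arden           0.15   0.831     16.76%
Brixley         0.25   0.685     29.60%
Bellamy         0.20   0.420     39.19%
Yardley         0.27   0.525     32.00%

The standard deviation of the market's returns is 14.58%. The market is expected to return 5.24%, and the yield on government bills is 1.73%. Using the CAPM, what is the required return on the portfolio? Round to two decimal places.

5.23%

β_Maddox = -0.118 × 28.35% / 14.58% = -0.2294
β_Arden = 0.831 × 16.76% / 14.58% = 0.9553
β_Brixley = 0.685 × 29.60% / 14.58% = 1.3907
β_Bellamy = 0.420 × 39.19% / 14.58% = 1.1289
β_Yardley = 0.525 × 32.00% / 14.58% = 1.1523
β_P = Σ w_i β_i = 0.13×-0.2294 + 0.15×0.9553 + 0.25×1.3907 + 0.20×1.1289 + 0.27×1.1523 = 0.9980
MRP = 5.24% − 1.73% = 3.51%
E(R_P) = R_f + β_P × MRP = 1.73% + 0.9980 × 3.51% = 5.23%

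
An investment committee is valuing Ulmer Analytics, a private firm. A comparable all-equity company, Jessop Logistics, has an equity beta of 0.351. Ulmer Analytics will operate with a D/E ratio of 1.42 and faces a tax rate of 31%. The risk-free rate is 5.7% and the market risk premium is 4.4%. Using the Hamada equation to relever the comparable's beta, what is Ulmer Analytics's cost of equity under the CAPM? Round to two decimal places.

8.76%

β_L = β_U × [1 + (1 − t)(D/E)] = 0.351 × [1 + (1 − 0.31) × 1.42]
    = 0.351 × [1 + 0.69 × 1.42] = 0.351 × 1.9798 = 0.6949
E(R) = R_f + β_L × MRP = 5.7% + 0.6949 × 4.4% = 8.76%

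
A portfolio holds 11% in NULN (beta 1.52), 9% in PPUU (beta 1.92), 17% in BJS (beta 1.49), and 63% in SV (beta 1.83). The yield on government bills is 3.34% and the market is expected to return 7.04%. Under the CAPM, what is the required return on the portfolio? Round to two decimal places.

9.80%

β_P = Σ w_i β_i = 0.11×1.52 + 0.09×1.92 + 0.17×1.49 + 0.63×1.83 = 1.7462
MRP = 7.04% − 3.34% = 3.70%
E(R_P) = R_f + β_P × MRP = 3.34% + 1.7462 × 3.70% = 9.80%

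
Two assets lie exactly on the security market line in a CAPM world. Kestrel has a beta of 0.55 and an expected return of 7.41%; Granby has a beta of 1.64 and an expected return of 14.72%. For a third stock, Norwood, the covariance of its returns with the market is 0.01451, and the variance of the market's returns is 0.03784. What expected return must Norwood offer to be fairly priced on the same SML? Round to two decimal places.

6.29%

MRP = (14.72% − 7.41%) / (1.64 − 0.55) = 6.7064%
R_f = 7.41% − 0.55 × 6.7064% = 3.7215%
β_Norwood = Cov / Var(R_m) = 0.01451 / 0.03784 = 0.3835
E(R_Norwood) = R_f + β × MRP = 3.7215% + 0.3835 × 6.7064% = 6.29%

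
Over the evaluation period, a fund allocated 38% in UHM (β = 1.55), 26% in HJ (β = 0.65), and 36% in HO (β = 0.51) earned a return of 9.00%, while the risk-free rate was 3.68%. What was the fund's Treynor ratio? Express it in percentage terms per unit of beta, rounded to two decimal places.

β_P = 0.38×1.55 + 0.26×0.65 + 0.36×0.51 = 0.9416
Treynor = (R_P − R_f) / β_P = (9.00% − 3.68%) / 0.9416 = 5.32% / 0.9416 = 5.65%

5.65%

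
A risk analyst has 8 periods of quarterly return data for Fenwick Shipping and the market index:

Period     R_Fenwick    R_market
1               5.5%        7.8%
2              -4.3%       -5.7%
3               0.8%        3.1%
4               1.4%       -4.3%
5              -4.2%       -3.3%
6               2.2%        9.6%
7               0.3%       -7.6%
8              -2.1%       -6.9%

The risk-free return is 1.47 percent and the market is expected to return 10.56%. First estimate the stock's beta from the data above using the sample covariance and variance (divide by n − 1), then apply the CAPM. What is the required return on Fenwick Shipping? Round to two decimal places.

4.58%

Mean R_i = (5.5 − 4.3 + 0.8 + 1.4 − 4.2 + 2.2 + 0.3 − 2.1) / 8 = -0.0500%
Mean R_m = (7.8 − 5.7 + 3.1 − 4.3 − 3.3 + 9.6 − 7.6 − 6.9) / 8 = -0.9125%
Σ(R_i − R̄_i)(R_m − R̄_m) = 110.6950  ⇒  Cov = 110.6950 / 7 = 15.8136
Σ(R_m − R̄_m)² = 323.1888  ⇒  Var(R_m) = 323.1888 / 7 = 46.1698
β = Cov / Var(R_m) = 15.8136 / 46.1698 = 0.3425
MRP = 10.56% − 1.47% = 9.09%
E(R) = R_f + β × MRP = 1.47% + 0.3425 × 9.09% = 4.58%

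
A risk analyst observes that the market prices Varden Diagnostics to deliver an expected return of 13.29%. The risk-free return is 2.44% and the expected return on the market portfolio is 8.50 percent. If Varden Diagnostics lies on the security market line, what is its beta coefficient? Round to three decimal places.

MRP = 8.50% − 2.44% = 6.06%
β = (E(R) − R_f) / MRP = (13.29% − 2.44%) / 6.06% = 10.85% / 6.06% = 1.790

1.790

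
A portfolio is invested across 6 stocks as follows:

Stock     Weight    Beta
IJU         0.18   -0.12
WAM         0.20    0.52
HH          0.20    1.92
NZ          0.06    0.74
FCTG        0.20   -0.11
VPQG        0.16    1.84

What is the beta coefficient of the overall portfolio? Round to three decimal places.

β_P = Σ w_i β_i = 0.18×-0.12 + 0.20×0.52 + 0.20×1.92 + 0.06×0.74 + 0.20×-0.11 + 0.16×1.84 = 0.7832

0.783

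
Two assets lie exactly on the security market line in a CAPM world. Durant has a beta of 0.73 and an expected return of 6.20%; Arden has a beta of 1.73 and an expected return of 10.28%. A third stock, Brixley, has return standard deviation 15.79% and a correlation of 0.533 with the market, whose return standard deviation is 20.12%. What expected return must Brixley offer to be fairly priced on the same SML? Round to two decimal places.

MRP = (10.28% − 6.20%) / (1.73 − 0.73) = 4.0800%
R_f = 6.20% − 0.73 × 4.0800% = 3.2216%
β_Brixley = ρ·σ_i/σ_m = 0.533 × 15.79 / 20.12 = 0.4183
E(R_Brixley) = R_f + β × MRP = 3.2216% + 0.4183 × 4.0800% = 4.93%

4.93%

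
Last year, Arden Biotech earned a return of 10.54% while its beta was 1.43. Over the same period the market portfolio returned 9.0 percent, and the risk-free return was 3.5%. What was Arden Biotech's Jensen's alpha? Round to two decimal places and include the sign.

Market excess return = 9.0% − 3.5% = 5.50%
CAPM benchmark = R_f + β(R_m − R_f) = 3.5% + 1.43 × 5.5% = 11.3650%
α = actual − benchmark = 10.54% − 11.3650% = -0.83%

-0.83%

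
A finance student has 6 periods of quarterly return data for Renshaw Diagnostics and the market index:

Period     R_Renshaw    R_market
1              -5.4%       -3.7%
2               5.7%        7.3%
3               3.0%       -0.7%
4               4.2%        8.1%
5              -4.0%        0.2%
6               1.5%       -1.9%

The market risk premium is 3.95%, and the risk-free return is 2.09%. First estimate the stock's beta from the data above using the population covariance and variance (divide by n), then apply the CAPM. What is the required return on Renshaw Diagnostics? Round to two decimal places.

Mean R_i = (-5.4 + 5.7 + 3.0 + 4.2 − 4.0 + 1.5) / 6 = 0.8333%
Mean R_m = (-3.7 + 7.3 − 0.7 + 8.1 + 0.2 − 1.9) / 6 = 1.5500%
Σ(R_i − R̄_i)(R_m − R̄_m) = 82.1100  ⇒  Cov = 82.1100 / 6 = 13.6850
Σ(R_m − R̄_m)² = 122.3150  ⇒  Var(R_m) = 122.3150 / 6 = 20.3858
β = Cov / Var(R_m) = 13.6850 / 20.3858 = 0.6713
E(R) = R_f + β × MRP = 2.09% + 0.6713 × 3.95% = 4.74%

4.74%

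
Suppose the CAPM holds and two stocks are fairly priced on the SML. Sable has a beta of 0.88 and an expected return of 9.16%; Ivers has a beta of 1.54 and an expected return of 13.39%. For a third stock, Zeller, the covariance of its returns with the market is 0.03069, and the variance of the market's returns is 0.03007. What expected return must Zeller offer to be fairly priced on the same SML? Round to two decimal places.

MRP = (13.39% − 9.16%) / (1.54 − 0.88) = 6.4091%
R_f = 9.16% − 0.88 × 6.4091% = 3.5200%
β_Zeller = Cov / Var(R_m) = 0.03069 / 0.03007 = 1.0206
E(R_Zeller) = R_f + β × MRP = 3.5200% + 1.0206 × 6.4091% = 10.06%

10.06%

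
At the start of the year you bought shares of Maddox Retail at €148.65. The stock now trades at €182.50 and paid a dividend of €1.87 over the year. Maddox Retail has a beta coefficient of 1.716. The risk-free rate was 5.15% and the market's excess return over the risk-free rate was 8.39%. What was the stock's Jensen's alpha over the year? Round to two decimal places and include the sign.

+4.48%

Realised HPR = (P1 + D1 − P0) / P0 = (182.50 + 1.87 − 148.65) / 148.65 = 35.72 / 148.65 = 24.0296%
CAPM required = R_f + β·MRP = 5.15% + 1.716 × 8.39% = 19.54724%
α = realised − required = 24.0296% − 19.54724% = +4.48%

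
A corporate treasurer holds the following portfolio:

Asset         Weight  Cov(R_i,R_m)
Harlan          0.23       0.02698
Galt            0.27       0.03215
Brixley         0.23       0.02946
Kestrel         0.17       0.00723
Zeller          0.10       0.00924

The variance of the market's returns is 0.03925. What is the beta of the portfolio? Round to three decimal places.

0.607

β_Harlan = 0.02698 / 0.03925 = 0.6874
β_Galt = 0.03215 / 0.03925 = 0.8191
β_Brixley = 0.02946 / 0.03925 = 0.7506
β_Kestrel = 0.00723 / 0.03925 = 0.1842
β_Zeller = 0.00924 / 0.03925 = 0.2354
β_P = Σ w_i β_i = 0.23×0.6874 + 0.27×0.8191 + 0.23×0.7506 + 0.17×0.1842 + 0.10×0.2354 = 0.6068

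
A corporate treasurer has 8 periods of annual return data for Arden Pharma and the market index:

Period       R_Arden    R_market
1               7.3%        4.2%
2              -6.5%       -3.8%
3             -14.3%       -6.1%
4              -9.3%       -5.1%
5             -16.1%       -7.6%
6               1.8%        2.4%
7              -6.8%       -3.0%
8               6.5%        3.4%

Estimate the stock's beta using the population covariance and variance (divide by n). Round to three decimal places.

1.922

Mean R_i = (7.3 − 6.5 − 14.3 − 9.3 − 16.1 + 1.8 − 6.8 + 6.5) / 8 = -4.6750%
Mean R_m = (4.2 − 3.8 − 6.1 − 5.1 − 7.6 + 2.4 − 3.0 + 3.4) / 8 = -1.9500%
Σ(R_i − R̄_i)(R_m − R̄_m) = 286.2700  ⇒  Cov = 286.2700 / 8 = 35.7838
Σ(R_m − R̄_m)² = 148.9600  ⇒  Var(R_m) = 148.9600 / 8 = 18.6200
β = Cov / Var(R_m) = 35.7838 / 18.6200 = 1.9218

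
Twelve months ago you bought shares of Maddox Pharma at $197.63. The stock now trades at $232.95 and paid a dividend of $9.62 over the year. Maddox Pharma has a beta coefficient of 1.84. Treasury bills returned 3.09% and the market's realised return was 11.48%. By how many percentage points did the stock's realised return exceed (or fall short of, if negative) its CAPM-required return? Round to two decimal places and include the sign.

+4.21%

Realised HPR = (P1 + D1 − P0) / P0 = (232.95 + 9.62 − 197.63) / 197.63 = 44.94 / 197.63 = 22.7395%
MRP = 11.48% − 3.09% = 8.39%
CAPM required = R_f + β·MRP = 3.09% + 1.84 × 8.39% = 18.5276%
α = realised − required = 22.7395% − 18.5276% = +4.21%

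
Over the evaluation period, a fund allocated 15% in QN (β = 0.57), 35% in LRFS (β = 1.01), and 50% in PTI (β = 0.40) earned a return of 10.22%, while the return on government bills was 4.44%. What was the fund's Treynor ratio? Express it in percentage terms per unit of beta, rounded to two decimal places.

9.05%

β_P = 0.15×0.57 + 0.35×1.01 + 0.50×0.40 = 0.6390
Treynor = (R_P − R_f) / β_P = (10.22% − 4.44%) / 0.6390 = 5.78% / 0.6390 = 9.05%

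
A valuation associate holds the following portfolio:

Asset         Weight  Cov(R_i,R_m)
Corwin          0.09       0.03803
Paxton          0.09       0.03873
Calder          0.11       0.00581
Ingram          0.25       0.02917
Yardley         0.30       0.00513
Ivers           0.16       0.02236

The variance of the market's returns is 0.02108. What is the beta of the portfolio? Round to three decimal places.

β_Corwin = 0.03803 / 0.02108 = 1.8041
β_Paxton = 0.03873 / 0.02108 = 1.8373
β_Calder = 0.00581 / 0.02108 = 0.2756
β_Ingram = 0.02917 / 0.02108 = 1.3838
β_Yardley = 0.00513 / 0.02108 = 0.2434
β_Ivers = 0.02236 / 0.02108 = 1.0607
β_P = Σ w_i β_i = 0.09×1.8041 + 0.09×1.8373 + 0.11×0.2756 + 0.25×1.3838 + 0.30×0.2434 + 0.16×1.0607 = 0.9467

0.947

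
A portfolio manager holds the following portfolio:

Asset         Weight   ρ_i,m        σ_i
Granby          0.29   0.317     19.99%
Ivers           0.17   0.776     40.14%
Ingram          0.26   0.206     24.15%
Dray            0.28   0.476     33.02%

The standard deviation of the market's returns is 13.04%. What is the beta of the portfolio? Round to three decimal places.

0.984

β_Granby = 0.317 × 19.99% / 13.04% = 0.4860
β_Ivers = 0.776 × 40.14% / 13.04% = 2.3887
β_Ingram = 0.206 × 24.15% / 13.04% = 0.3815
β_Dray = 0.476 × 33.02% / 13.04% = 1.2053
β_P = Σ w_i β_i = 0.29×0.4860 + 0.17×2.3887 + 0.26×0.3815 + 0.28×1.2053 = 0.9837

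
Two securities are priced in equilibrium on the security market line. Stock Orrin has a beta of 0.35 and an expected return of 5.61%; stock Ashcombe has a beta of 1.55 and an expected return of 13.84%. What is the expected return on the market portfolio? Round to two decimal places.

Both satisfy E(R) = R_f + β·MRP, so the slope of the SML is
MRP = (13.84% − 5.61%) / (1.55 − 0.35) = 8.23% / 1.20 = 6.8583%
R_f = E(R_Orrin) − β_Orrin·MRP = 5.61% − 0.35 × 6.8583% = 3.2096%
E(R_m) = R_f + MRP = 3.2096% + 6.8583% = 10.07%

10.07%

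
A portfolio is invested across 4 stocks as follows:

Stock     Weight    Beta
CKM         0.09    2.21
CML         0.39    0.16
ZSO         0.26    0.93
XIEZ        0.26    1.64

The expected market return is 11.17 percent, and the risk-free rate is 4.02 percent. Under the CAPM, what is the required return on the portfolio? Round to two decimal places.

10.67%

β_P = Σ w_i β_i = 0.09×2.21 + 0.39×0.16 + 0.26×0.93 + 0.26×1.64 = 0.9295
MRP = 11.17% − 4.02% = 7.15%
E(R_P) = R_f + β_P × MRP = 4.02% + 0.9295 × 7.15% = 10.67%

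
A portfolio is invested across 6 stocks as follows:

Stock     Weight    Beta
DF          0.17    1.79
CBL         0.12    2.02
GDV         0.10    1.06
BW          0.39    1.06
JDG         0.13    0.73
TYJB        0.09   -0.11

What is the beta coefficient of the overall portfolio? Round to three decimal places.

1.151

β_P = Σ w_i β_i = 0.17×1.79 + 0.12×2.02 + 0.10×1.06 + 0.39×1.06 + 0.13×0.73 + 0.09×-0.11 = 1.1511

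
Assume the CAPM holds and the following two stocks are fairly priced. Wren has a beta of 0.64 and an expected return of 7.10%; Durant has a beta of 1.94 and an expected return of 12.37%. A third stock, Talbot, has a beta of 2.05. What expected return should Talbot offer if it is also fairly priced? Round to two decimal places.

12.82%

MRP (SML slope) = (12.37% − 7.10%) / (1.94 − 0.64) = 5.27% / 1.30 = 4.0538%
R_f (intercept) = 7.10% − 0.64 × 4.0538% = 4.5056%
E(R_Talbot) = R_f + β × MRP = 4.5056% + 2.05 × 4.0538% = 12.82%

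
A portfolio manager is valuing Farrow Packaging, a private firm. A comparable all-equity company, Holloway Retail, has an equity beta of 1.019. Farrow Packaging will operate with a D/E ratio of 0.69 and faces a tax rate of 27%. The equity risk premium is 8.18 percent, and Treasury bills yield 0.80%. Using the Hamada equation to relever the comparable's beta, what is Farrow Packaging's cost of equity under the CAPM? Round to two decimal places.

β_L = β_U × [1 + (1 − t)(D/E)] = 1.019 × [1 + (1 − 0.27) × 0.69]
    = 1.019 × [1 + 0.73 × 0.69] = 1.019 × 1.5037 = 1.5323
E(R) = R_f + β_L × MRP = 0.80% + 1.5323 × 8.18% = 13.33%

13.33%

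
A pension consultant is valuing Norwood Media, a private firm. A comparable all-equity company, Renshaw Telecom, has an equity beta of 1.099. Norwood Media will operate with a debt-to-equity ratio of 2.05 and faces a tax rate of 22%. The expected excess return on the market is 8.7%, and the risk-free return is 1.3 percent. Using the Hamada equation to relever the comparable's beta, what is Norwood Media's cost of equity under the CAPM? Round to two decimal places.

β_L = β_U × [1 + (1 − t)(D/E)] = 1.099 × [1 + (1 − 0.22) × 2.05]
    = 1.099 × [1 + 0.78 × 2.05] = 1.099 × 2.5990 = 2.8563
E(R) = R_f + β_L × MRP = 1.3% + 2.8563 × 8.7% = 26.15%

26.15%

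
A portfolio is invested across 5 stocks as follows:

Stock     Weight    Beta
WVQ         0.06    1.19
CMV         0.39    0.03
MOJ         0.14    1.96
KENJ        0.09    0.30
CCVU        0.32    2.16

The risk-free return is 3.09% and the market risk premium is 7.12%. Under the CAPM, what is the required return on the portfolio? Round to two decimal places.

β_P = Σ w_i β_i = 0.06×1.19 + 0.39×0.03 + 0.14×1.96 + 0.09×0.30 + 0.32×2.16 = 1.0757
E(R_P) = R_f + β_P × MRP = 3.09% + 1.0757 × 7.12% = 10.75%

10.75%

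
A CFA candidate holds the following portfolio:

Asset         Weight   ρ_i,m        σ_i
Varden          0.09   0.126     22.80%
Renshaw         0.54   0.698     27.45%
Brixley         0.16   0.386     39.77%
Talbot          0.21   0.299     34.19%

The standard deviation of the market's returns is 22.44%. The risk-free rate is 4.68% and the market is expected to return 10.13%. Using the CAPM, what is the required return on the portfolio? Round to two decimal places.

β_Varden = 0.126 × 22.80% / 22.44% = 0.1280
β_Renshaw = 0.698 × 27.45% / 22.44% = 0.8538
β_Brixley = 0.386 × 39.77% / 22.44% = 0.6841
β_Talbot = 0.299 × 34.19% / 22.44% = 0.4556
β_P = Σ w_i β_i = 0.09×0.1280 + 0.54×0.8538 + 0.16×0.6841 + 0.21×0.4556 = 0.6777
MRP = 10.13% − 4.68% = 5.45%
E(R_P) = R_f + β_P × MRP = 4.68% + 0.6777 × 5.45% = 8.37%

8.37%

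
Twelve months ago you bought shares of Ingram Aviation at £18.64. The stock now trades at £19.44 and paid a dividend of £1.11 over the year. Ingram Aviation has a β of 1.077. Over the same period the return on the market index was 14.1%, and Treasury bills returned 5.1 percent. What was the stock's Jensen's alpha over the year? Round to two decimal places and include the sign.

-4.55%

Realised HPR = (P1 + D1 − P0) / P0 = (19.44 + 1.11 − 18.64) / 18.64 = 1.91 / 18.64 = 10.2468%
MRP = 14.1% − 5.1% = 9.00%
CAPM required = R_f + β·MRP = 5.1% + 1.077 × 9.0% = 14.7930%
α = realised − required = 10.2468% − 14.7930% = -4.55%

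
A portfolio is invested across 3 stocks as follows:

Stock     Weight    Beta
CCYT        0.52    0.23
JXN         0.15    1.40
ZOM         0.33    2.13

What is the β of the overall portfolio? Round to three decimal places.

1.033

β_P = Σ w_i β_i = 0.52×0.23 + 0.15×1.40 + 0.33×2.13 = 1.0325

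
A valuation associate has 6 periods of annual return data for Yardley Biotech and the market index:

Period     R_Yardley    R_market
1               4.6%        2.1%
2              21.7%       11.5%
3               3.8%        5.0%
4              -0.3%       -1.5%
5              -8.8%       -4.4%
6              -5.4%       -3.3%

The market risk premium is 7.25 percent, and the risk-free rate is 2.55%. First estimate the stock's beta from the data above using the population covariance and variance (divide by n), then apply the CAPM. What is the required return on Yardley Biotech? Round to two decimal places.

Mean R_i = (4.6 + 21.7 + 3.8 − 0.3 − 8.8 − 5.4) / 6 = 2.6000%
Mean R_m = (2.1 + 11.5 + 5.0 − 1.5 − 4.4 − 3.3) / 6 = 1.5667%
Σ(R_i − R̄_i)(R_m − R̄_m) = 310.7600  ⇒  Cov = 310.7600 / 6 = 51.7933
Σ(R_m − R̄_m)² = 179.4333  ⇒  Var(R_m) = 179.4333 / 6 = 29.9056
β = Cov / Var(R_m) = 51.7933 / 29.9056 = 1.7319
E(R) = R_f + β × MRP = 2.55% + 1.7319 × 7.25% = 15.11%

15.11%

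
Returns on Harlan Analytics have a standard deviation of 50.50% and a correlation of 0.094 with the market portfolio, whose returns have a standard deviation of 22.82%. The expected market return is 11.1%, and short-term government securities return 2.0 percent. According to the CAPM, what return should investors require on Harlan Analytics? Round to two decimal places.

β = ρ × σ_i / σ_m = 0.094 × 50.50% / 22.82% = 0.2080
MRP = 11.1% − 2.0% = 9.10%
E(R) = 2.0% + 0.2080 × 9.1% = 3.89%

3.89%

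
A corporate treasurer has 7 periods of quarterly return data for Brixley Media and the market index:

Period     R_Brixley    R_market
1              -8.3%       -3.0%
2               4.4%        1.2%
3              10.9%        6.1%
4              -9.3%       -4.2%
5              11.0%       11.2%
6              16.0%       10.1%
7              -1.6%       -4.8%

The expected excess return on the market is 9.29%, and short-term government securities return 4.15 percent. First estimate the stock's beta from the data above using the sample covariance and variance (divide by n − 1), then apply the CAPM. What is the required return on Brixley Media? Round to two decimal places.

Mean R_i = (-8.3 + 4.4 + 10.9 − 9.3 + 11.0 + 16.0 − 1.6) / 7 = 3.3000%
Mean R_m = (-3.0 + 1.2 + 6.1 − 4.2 + 11.2 + 10.1 − 4.8) / 7 = 2.3714%
Σ(R_i − R̄_i)(R_m − R̄_m) = 373.4300  ⇒  Cov = 373.4300 / 6 = 62.2383
Σ(R_m − R̄_m)² = 276.4143  ⇒  Var(R_m) = 276.4143 / 6 = 46.0691
β = Cov / Var(R_m) = 62.2383 / 46.0691 = 1.3510
E(R) = R_f + β × MRP = 4.15% + 1.3510 × 9.29% = 16.70%

16.70%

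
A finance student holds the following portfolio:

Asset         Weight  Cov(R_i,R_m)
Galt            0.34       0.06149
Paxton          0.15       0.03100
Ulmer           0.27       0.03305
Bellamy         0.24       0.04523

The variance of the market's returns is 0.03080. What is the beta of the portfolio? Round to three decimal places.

1.472

β_Galt = 0.06149 / 0.03080 = 1.9964
β_Paxton = 0.03100 / 0.03080 = 1.0065
β_Ulmer = 0.03305 / 0.03080 = 1.0731
β_Bellamy = 0.04523 / 0.03080 = 1.4685
β_P = Σ w_i β_i = 0.34×1.9964 + 0.15×1.0065 + 0.27×1.0731 + 0.24×1.4685 = 1.4719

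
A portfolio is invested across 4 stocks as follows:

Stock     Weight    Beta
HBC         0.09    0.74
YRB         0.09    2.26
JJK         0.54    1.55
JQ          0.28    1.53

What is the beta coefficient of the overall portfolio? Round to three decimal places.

1.535

β_P = Σ w_i β_i = 0.09×0.74 + 0.09×2.26 + 0.54×1.55 + 0.28×1.53 = 1.5354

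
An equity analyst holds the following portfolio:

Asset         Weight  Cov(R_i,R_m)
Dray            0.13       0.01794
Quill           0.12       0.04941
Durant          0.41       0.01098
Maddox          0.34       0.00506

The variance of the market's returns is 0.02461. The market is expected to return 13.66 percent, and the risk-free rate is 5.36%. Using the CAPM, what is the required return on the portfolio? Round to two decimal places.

10.24%

β_Dray = 0.01794 / 0.02461 = 0.7290
β_Quill = 0.04941 / 0.02461 = 2.0077
β_Durant = 0.01098 / 0.02461 = 0.4462
β_Maddox = 0.00506 / 0.02461 = 0.2056
β_P = Σ w_i β_i = 0.13×0.7290 + 0.12×2.0077 + 0.41×0.4462 + 0.34×0.2056 = 0.5885
MRP = 13.66% − 5.36% = 8.30%
E(R_P) = R_f + β_P × MRP = 5.36% + 0.5885 × 8.30% = 10.24%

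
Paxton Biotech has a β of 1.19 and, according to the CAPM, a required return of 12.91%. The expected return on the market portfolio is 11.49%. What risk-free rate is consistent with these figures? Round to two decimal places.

4.02%

E(R) = R_f + β(E(R_m) − R_f) = R_f(1 − β) + β·E(R_m)
12.91% = R_f × (1 − 1.19) + 1.19 × 11.49%
12.91% = R_f × -0.19 + 13.6731%
R_f = (12.91% − 13.6731%) / -0.19 = 4.02%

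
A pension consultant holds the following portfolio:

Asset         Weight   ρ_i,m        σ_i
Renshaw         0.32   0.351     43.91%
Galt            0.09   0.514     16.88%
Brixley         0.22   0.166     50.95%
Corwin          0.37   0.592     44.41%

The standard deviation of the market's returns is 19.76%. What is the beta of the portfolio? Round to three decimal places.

0.876

β_Renshaw = 0.351 × 43.91% / 19.76% = 0.7800
β_Galt = 0.514 × 16.88% / 19.76% = 0.4391
β_Brixley = 0.166 × 50.95% / 19.76% = 0.4280
β_Corwin = 0.592 × 44.41% / 19.76% = 1.3305
β_P = Σ w_i β_i = 0.32×0.7800 + 0.09×0.4391 + 0.22×0.4280 + 0.37×1.3305 = 0.8756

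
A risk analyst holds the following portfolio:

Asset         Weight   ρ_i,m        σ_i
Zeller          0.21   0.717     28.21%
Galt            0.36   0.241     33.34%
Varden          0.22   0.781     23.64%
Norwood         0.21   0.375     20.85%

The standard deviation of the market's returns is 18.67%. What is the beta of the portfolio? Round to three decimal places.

0.688

β_Zeller = 0.717 × 28.21% / 18.67% = 1.0834
β_Galt = 0.241 × 33.34% / 18.67% = 0.4304
β_Varden = 0.781 × 23.64% / 18.67% = 0.9889
β_Norwood = 0.375 × 20.85% / 18.67% = 0.4188
β_P = Σ w_i β_i = 0.21×1.0834 + 0.36×0.4304 + 0.22×0.9889 + 0.21×0.4188 = 0.6880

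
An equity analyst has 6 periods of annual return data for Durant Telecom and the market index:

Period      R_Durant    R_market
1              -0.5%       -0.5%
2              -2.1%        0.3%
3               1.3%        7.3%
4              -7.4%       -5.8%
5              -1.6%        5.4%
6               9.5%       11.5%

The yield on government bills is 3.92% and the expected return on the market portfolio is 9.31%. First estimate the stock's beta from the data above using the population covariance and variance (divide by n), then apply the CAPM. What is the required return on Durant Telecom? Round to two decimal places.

8.24%

Mean R_i = (-0.5 − 2.1 + 1.3 − 7.4 − 1.6 + 9.5) / 6 = -0.1333%
Mean R_m = (-0.5 + 0.3 + 7.3 − 5.8 + 5.4 + 11.5) / 6 = 3.0333%
Σ(R_i − R̄_i)(R_m − R̄_m) = 155.0667  ⇒  Cov = 155.0667 / 6 = 25.8445
Σ(R_m − R̄_m)² = 193.4733  ⇒  Var(R_m) = 193.4733 / 6 = 32.2456
β = Cov / Var(R_m) = 25.8445 / 32.2456 = 0.8015
MRP = 9.31% − 3.92% = 5.39%
E(R) = R_f + β × MRP = 3.92% + 0.8015 × 5.39% = 8.24%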